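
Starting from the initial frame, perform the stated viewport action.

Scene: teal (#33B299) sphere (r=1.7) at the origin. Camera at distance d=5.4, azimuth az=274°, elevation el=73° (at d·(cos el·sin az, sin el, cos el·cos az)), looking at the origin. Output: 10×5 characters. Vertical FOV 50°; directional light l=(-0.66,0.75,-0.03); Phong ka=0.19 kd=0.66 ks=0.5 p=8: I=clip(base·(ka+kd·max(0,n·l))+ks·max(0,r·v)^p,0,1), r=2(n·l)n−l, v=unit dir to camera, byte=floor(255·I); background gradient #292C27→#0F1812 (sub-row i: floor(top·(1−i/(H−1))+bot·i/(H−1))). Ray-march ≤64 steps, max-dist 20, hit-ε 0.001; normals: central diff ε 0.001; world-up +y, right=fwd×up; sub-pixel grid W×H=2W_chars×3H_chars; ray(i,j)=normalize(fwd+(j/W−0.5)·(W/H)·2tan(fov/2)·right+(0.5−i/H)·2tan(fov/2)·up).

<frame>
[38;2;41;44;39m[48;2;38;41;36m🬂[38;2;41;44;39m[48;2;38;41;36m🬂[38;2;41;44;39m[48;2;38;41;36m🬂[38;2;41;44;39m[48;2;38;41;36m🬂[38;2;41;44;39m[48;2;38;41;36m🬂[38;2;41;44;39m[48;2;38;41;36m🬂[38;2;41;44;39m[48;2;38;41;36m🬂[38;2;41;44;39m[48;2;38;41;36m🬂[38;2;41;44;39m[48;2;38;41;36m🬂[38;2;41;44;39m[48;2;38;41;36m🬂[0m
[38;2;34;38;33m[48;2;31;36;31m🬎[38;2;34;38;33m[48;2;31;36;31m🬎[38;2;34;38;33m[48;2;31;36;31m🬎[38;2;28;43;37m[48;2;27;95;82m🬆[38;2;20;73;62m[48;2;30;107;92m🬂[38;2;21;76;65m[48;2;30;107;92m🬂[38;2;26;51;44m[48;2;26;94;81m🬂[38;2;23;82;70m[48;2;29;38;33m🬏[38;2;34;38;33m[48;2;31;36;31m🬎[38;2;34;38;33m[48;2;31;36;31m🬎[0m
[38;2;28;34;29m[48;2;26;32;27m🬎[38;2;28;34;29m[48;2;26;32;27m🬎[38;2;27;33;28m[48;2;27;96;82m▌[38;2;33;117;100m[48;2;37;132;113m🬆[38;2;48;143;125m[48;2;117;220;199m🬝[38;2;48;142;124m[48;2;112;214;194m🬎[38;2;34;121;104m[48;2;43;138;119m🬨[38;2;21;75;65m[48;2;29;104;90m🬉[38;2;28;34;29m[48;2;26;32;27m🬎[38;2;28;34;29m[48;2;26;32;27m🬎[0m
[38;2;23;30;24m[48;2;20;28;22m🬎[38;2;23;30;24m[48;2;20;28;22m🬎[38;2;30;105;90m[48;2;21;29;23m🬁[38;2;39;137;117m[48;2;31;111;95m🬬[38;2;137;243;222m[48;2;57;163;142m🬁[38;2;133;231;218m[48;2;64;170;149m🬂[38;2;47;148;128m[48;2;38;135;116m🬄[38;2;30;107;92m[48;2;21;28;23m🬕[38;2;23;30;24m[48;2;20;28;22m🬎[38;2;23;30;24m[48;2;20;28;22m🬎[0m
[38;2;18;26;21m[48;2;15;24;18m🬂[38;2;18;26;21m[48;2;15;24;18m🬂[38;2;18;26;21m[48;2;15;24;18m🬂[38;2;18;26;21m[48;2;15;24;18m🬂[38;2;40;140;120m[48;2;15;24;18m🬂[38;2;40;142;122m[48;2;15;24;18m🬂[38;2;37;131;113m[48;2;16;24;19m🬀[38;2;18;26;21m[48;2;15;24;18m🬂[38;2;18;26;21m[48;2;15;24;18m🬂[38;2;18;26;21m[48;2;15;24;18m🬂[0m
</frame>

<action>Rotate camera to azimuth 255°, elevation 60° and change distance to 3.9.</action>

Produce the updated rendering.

<frame>
[38;2;41;44;39m[48;2;38;41;36m🬂[38;2;41;44;39m[48;2;38;41;36m🬂[38;2;39;42;37m[48;2;25;87;75m🬝[38;2;41;44;39m[48;2;27;97;83m🬂[38;2;22;77;66m[48;2;31;112;96m🬂[38;2;25;88;76m[48;2;33;117;100m🬂[38;2;31;60;52m[48;2;32;114;98m🬂[38;2;40;43;38m[48;2;29;104;89m🬊[38;2;41;44;39m[48;2;38;41;36m🬂[38;2;41;44;39m[48;2;38;41;36m🬂[0m
[38;2;34;38;33m[48;2;31;36;31m🬎[38;2;33;38;33m[48;2;26;90;78m🬝[38;2;26;93;80m[48;2;31;112;96m🬄[38;2;33;119;102m[48;2;36;129;111m🬆[38;2;37;130;111m[48;2;42;141;121m🬎[38;2;38;134;115m[48;2;49;151;131m🬎[38;2;38;133;114m[48;2;44;145;125m🬎[38;2;35;125;107m[48;2;38;136;116m🬊[38;2;34;38;33m[48;2;33;117;100m🬉[38;2;34;38;33m[48;2;31;36;31m🬎[0m
[38;2;28;34;29m[48;2;26;32;27m🬎[38;2;27;33;28m[48;2;29;104;89m▌[38;2;33;118;101m[48;2;36;127;109m▌[38;2;38;134;116m[48;2;44;144;124m🬕[38;2;59;161;141m[48;2;102;206;186m🬕[38;2;79;183;162m[48;2;143;243;227m🬂[38;2;66;171;150m[48;2;115;221;200m🬨[38;2;41;142;122m[48;2;48;153;132m🬨[38;2;36;126;108m[48;2;39;136;117m▐[38;2;28;34;29m[48;2;26;32;27m🬎[0m
[38;2;23;30;24m[48;2;20;28;22m🬎[38;2;29;103;89m[48;2;21;29;23m🬉[38;2;36;129;111m[48;2;33;119;102m▐[38;2;44;145;125m[48;2;39;137;118m🬉[38;2;95;201;180m[48;2;55;159;139m🬉[38;2;138;242;224m[48;2;79;186;165m🬊[38;2;104;212;191m[48;2;59;166;145m🬄[38;2;47;153;132m[48;2;41;145;124m🬄[38;2;37;133;114m[48;2;20;28;22m🬝[38;2;23;30;24m[48;2;20;28;22m🬎[0m
[38;2;18;26;21m[48;2;15;24;18m🬂[38;2;18;26;21m[48;2;15;24;18m🬂[38;2;32;113;97m[48;2;15;24;18m🬊[38;2;37;130;112m[48;2;31;108;93m🬬[38;2;41;144;123m[48;2;38;134;115m🬊[38;2;43;148;128m[48;2;39;139;120m🬊[38;2;41;145;125m[48;2;38;135;116m🬎[38;2;38;134;115m[48;2;15;24;18m🬝[38;2;36;126;108m[48;2;16;24;19m🬀[38;2;18;26;21m[48;2;15;24;18m🬂[0m
</frame>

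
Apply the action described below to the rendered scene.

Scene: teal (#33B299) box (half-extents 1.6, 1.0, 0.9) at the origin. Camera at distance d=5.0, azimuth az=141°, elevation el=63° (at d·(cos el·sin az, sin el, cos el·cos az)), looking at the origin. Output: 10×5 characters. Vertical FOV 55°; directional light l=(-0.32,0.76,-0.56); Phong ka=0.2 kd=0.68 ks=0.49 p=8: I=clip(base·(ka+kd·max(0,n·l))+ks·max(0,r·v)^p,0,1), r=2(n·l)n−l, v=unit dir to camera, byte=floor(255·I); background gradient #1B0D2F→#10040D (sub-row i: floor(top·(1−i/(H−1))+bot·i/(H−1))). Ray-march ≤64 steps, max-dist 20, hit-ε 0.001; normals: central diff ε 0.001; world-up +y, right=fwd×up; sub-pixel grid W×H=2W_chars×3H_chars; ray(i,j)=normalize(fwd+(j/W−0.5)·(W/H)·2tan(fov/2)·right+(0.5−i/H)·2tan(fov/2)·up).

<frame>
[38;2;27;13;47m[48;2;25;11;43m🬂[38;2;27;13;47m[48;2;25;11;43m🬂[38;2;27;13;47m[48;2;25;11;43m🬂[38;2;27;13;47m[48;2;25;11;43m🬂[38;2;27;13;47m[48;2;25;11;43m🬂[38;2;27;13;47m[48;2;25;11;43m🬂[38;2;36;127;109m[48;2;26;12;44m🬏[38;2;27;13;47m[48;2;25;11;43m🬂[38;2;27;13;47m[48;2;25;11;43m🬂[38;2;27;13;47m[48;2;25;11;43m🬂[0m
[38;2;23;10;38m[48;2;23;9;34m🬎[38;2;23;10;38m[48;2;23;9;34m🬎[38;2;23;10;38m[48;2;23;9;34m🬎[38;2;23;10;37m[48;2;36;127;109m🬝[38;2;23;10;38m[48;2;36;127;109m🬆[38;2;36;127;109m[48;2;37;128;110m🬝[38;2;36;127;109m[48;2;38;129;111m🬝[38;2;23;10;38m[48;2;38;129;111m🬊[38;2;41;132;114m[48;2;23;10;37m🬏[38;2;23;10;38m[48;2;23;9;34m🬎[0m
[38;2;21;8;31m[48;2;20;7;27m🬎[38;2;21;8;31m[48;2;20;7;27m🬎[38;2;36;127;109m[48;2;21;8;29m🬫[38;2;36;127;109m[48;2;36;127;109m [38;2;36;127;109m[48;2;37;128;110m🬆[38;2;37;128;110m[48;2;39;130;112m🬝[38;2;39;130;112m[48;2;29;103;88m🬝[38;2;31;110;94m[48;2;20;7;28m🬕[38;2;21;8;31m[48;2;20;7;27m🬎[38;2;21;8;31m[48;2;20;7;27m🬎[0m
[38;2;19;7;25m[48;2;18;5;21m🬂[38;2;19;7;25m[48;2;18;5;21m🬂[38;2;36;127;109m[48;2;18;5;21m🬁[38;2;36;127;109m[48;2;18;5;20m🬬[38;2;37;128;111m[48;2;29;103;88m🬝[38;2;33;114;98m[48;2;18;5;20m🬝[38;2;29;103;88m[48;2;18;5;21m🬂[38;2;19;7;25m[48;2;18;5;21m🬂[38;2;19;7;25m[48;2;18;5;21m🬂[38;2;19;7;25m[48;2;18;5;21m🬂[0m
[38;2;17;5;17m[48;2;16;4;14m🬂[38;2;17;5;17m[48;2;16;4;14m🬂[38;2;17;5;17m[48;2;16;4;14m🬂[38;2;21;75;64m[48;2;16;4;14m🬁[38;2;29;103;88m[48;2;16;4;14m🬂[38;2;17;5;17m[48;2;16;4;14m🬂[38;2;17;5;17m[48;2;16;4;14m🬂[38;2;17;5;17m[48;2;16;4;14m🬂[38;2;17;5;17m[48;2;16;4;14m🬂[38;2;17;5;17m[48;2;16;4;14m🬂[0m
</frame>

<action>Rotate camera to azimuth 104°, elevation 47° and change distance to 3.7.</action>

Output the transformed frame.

<frame>
[38;2;27;13;47m[48;2;25;11;43m🬂[38;2;27;13;47m[48;2;25;11;43m🬂[38;2;27;13;47m[48;2;25;11;43m🬂[38;2;27;13;47m[48;2;25;11;43m🬂[38;2;26;12;46m[48;2;36;127;109m🬆[38;2;27;13;47m[48;2;36;127;109m🬂[38;2;26;12;45m[48;2;37;128;111m🬎[38;2;39;130;112m[48;2;26;12;44m🬏[38;2;27;13;47m[48;2;25;11;43m🬂[38;2;27;13;47m[48;2;25;11;43m🬂[0m
[38;2;23;10;38m[48;2;23;9;34m🬎[38;2;23;10;38m[48;2;23;9;34m🬎[38;2;23;10;37m[48;2;36;127;109m🬝[38;2;24;11;39m[48;2;36;127;109m🬀[38;2;36;127;109m[48;2;37;128;110m🬆[38;2;37;128;110m[48;2;40;131;113m🬝[38;2;39;130;112m[48;2;42;133;115m🬆[38;2;44;135;117m[48;2;23;10;36m▌[38;2;23;10;38m[48;2;23;9;34m🬎[38;2;23;10;38m[48;2;23;9;34m🬎[0m
[38;2;21;8;31m[48;2;20;7;27m🬎[38;2;21;8;30m[48;2;36;127;109m🬝[38;2;22;9;32m[48;2;36;127;109m🬀[38;2;36;127;109m[48;2;36;128;110m🬄[38;2;37;128;110m[48;2;39;130;112m🬕[38;2;40;131;113m[48;2;44;136;118m🬕[38;2;46;137;119m[48;2;53;144;126m🬆[38;2;58;149;131m[48;2;21;8;29m▌[38;2;21;8;31m[48;2;20;7;27m🬎[38;2;21;8;31m[48;2;20;7;27m🬎[0m
[38;2;19;7;25m[48;2;18;5;21m🬂[38;2;36;127;109m[48;2;12;27;27m🬂[38;2;36;127;109m[48;2;10;35;30m🬎[38;2;37;128;110m[48;2;10;35;30m🬎[38;2;40;131;113m[48;2;43;134;116m🬕[38;2;46;137;119m[48;2;53;144;126m🬕[38;2;59;150;132m[48;2;70;161;143m🬕[38;2;77;168;150m[48;2;18;6;22m▌[38;2;19;7;25m[48;2;18;5;21m🬂[38;2;19;7;25m[48;2;18;5;21m🬂[0m
[38;2;17;5;17m[48;2;16;4;14m🬂[38;2;17;5;17m[48;2;16;4;14m🬂[38;2;10;35;30m[48;2;16;4;13m🬬[38;2;10;35;30m[48;2;10;35;30m [38;2;10;35;30m[48;2;10;35;30m [38;2;10;35;30m[48;2;10;35;30m [38;2;71;162;144m[48;2;10;35;30m🬂[38;2;87;178;160m[48;2;16;4;14m🬀[38;2;17;5;17m[48;2;16;4;14m🬂[38;2;17;5;17m[48;2;16;4;14m🬂[0m
</frame>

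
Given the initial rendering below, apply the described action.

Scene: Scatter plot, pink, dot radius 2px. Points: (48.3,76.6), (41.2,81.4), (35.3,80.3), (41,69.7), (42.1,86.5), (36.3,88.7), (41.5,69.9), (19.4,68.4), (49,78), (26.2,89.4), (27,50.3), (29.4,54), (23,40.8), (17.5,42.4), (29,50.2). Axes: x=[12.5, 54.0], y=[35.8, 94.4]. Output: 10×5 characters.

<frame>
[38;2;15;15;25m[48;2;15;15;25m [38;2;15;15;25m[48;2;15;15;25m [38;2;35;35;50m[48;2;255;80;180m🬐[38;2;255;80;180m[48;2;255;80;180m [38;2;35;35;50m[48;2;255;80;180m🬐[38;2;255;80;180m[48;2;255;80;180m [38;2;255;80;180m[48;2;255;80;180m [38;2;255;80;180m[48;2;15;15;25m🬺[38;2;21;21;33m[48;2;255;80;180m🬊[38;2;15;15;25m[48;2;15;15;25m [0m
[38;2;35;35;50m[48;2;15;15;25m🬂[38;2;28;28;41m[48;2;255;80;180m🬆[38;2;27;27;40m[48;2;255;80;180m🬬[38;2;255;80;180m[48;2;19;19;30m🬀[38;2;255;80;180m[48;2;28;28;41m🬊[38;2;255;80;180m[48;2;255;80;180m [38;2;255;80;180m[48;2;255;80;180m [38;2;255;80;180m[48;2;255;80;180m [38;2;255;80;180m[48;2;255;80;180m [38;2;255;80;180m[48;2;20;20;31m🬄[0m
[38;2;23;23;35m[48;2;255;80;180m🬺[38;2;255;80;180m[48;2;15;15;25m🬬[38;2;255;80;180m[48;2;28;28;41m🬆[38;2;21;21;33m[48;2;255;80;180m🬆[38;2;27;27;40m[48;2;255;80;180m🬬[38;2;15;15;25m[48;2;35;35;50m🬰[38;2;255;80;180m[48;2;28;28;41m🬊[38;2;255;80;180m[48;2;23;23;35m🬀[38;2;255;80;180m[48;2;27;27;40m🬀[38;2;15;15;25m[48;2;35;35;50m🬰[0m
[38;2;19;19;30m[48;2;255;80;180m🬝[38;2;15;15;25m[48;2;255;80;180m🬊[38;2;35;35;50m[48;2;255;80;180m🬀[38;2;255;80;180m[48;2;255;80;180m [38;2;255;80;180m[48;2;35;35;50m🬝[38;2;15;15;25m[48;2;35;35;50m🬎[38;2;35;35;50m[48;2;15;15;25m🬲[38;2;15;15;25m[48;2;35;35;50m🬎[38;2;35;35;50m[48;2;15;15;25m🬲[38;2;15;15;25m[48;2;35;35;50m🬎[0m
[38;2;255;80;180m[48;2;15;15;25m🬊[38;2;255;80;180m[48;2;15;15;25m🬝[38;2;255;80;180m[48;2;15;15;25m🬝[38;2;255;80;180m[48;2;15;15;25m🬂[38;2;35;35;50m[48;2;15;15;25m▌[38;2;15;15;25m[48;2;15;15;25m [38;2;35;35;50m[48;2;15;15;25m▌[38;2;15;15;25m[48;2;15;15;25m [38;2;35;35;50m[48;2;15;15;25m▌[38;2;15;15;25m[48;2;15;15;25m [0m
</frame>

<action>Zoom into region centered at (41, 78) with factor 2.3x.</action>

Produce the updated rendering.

<frame>
[38;2;15;15;25m[48;2;15;15;25m [38;2;15;15;25m[48;2;255;80;180m🬐[38;2;255;80;180m[48;2;255;80;180m [38;2;15;15;25m[48;2;255;80;180m🬸[38;2;28;28;41m[48;2;255;80;180m🬆[38;2;255;80;180m[48;2;15;15;25m🬺[38;2;23;23;35m[48;2;255;80;180m🬬[38;2;15;15;25m[48;2;15;15;25m [38;2;35;35;50m[48;2;15;15;25m▌[38;2;15;15;25m[48;2;15;15;25m [0m
[38;2;23;23;35m[48;2;255;80;180m🬝[38;2;35;35;50m[48;2;255;80;180m🬀[38;2;255;80;180m[48;2;25;25;37m🬲[38;2;23;23;35m[48;2;255;80;180m🬝[38;2;35;35;50m[48;2;255;80;180m🬀[38;2;255;80;180m[48;2;15;15;25m🬴[38;2;35;35;50m[48;2;15;15;25m🬕[38;2;35;35;50m[48;2;15;15;25m🬂[38;2;35;35;50m[48;2;255;80;180m🬆[38;2;23;23;35m[48;2;255;80;180m🬬[0m
[38;2;15;15;25m[48;2;35;35;50m🬰[38;2;255;80;180m[48;2;21;21;33m🬊[38;2;255;80;180m[48;2;27;27;40m🬀[38;2;15;15;25m[48;2;35;35;50m🬰[38;2;255;80;180m[48;2;28;28;41m🬊[38;2;255;80;180m[48;2;23;23;35m🬀[38;2;35;35;50m[48;2;15;15;25m🬛[38;2;20;20;31m[48;2;255;80;180m🬲[38;2;255;80;180m[48;2;255;80;180m [38;2;255;80;180m[48;2;15;15;25m🬝[0m
[38;2;15;15;25m[48;2;35;35;50m🬎[38;2;15;15;25m[48;2;35;35;50m🬎[38;2;35;35;50m[48;2;15;15;25m🬲[38;2;19;19;30m[48;2;255;80;180m🬝[38;2;35;35;50m[48;2;255;80;180m🬀[38;2;255;80;180m[48;2;15;15;25m🬺[38;2;27;27;40m[48;2;255;80;180m🬬[38;2;15;15;25m[48;2;35;35;50m🬎[38;2;255;80;180m[48;2;31;31;45m🬁[38;2;15;15;25m[48;2;35;35;50m🬎[0m
[38;2;15;15;25m[48;2;15;15;25m [38;2;15;15;25m[48;2;15;15;25m [38;2;35;35;50m[48;2;15;15;25m▌[38;2;15;15;25m[48;2;15;15;25m [38;2;255;80;180m[48;2;28;28;41m🬊[38;2;255;80;180m[48;2;15;15;25m🬆[38;2;35;35;50m[48;2;15;15;25m▌[38;2;15;15;25m[48;2;15;15;25m [38;2;35;35;50m[48;2;15;15;25m▌[38;2;15;15;25m[48;2;15;15;25m [0m
</frame>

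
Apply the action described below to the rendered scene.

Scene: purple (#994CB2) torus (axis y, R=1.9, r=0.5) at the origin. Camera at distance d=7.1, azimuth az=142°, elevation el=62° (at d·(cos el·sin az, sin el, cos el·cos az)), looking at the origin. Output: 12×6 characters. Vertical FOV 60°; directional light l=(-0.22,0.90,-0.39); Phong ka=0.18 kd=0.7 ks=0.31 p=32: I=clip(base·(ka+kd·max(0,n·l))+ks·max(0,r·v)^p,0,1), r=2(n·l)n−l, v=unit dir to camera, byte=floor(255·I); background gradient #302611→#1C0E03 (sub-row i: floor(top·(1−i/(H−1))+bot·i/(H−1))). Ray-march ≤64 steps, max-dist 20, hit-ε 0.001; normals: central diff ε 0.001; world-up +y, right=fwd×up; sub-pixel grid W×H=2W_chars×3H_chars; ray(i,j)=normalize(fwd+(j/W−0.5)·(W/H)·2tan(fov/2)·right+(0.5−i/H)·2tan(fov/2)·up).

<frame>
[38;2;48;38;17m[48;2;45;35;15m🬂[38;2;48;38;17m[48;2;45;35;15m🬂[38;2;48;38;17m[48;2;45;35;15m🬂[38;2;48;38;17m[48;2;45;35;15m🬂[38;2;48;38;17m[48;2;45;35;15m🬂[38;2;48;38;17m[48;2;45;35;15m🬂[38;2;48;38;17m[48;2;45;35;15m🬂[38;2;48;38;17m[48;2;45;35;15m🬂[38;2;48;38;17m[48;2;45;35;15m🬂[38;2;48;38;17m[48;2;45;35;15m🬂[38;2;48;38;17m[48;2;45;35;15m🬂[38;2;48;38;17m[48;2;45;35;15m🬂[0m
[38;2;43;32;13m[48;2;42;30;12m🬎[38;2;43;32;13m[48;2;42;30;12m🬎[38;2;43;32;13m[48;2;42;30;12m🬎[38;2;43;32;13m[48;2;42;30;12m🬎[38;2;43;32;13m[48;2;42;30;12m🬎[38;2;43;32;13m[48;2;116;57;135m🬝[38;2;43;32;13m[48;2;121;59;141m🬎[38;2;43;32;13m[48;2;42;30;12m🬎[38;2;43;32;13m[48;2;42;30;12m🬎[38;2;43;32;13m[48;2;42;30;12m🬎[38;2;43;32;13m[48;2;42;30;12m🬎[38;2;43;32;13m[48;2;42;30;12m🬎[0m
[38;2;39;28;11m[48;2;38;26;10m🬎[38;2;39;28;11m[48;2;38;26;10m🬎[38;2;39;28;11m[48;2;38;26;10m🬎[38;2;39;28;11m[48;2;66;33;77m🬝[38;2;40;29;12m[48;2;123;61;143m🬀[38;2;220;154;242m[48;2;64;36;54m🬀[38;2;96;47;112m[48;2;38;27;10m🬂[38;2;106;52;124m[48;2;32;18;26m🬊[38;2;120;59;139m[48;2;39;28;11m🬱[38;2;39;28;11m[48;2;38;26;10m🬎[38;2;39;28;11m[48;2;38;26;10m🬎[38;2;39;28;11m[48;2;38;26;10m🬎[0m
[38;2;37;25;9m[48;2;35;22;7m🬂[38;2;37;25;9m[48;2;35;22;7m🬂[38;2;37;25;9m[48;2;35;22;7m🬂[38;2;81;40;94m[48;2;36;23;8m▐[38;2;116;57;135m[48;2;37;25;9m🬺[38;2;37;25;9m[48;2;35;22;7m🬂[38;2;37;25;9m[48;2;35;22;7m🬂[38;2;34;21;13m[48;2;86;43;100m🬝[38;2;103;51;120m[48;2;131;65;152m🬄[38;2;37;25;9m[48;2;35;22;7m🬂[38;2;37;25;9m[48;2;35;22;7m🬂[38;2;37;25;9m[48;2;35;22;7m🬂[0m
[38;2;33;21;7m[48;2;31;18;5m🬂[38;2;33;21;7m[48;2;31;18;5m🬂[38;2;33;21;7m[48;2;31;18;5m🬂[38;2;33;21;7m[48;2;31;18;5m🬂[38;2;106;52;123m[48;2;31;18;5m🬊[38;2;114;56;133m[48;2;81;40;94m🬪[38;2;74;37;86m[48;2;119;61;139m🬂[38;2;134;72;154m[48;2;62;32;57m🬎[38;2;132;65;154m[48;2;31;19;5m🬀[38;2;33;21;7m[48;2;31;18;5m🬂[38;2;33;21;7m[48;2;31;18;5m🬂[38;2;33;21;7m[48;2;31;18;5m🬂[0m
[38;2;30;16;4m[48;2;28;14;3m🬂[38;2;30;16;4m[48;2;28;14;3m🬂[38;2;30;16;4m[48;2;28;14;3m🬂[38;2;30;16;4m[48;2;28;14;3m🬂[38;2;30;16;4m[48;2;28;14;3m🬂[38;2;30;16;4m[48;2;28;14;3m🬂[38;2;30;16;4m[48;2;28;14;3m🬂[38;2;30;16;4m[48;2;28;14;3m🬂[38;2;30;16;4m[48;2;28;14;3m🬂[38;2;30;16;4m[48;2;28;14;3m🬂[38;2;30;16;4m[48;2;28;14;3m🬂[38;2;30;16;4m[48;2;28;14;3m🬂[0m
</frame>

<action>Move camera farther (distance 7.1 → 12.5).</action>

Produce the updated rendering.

<frame>
[38;2;48;38;17m[48;2;45;35;15m🬂[38;2;48;38;17m[48;2;45;35;15m🬂[38;2;48;38;17m[48;2;45;35;15m🬂[38;2;48;38;17m[48;2;45;35;15m🬂[38;2;48;38;17m[48;2;45;35;15m🬂[38;2;48;38;17m[48;2;45;35;15m🬂[38;2;48;38;17m[48;2;45;35;15m🬂[38;2;48;38;17m[48;2;45;35;15m🬂[38;2;48;38;17m[48;2;45;35;15m🬂[38;2;48;38;17m[48;2;45;35;15m🬂[38;2;48;38;17m[48;2;45;35;15m🬂[38;2;48;38;17m[48;2;45;35;15m🬂[0m
[38;2;43;32;13m[48;2;42;30;12m🬎[38;2;43;32;13m[48;2;42;30;12m🬎[38;2;43;32;13m[48;2;42;30;12m🬎[38;2;43;32;13m[48;2;42;30;12m🬎[38;2;43;32;13m[48;2;42;30;12m🬎[38;2;43;32;13m[48;2;42;30;12m🬎[38;2;43;32;13m[48;2;42;30;12m🬎[38;2;43;32;13m[48;2;42;30;12m🬎[38;2;43;32;13m[48;2;42;30;12m🬎[38;2;43;32;13m[48;2;42;30;12m🬎[38;2;43;32;13m[48;2;42;30;12m🬎[38;2;43;32;13m[48;2;42;30;12m🬎[0m
[38;2;39;28;11m[48;2;38;26;10m🬎[38;2;39;28;11m[48;2;38;26;10m🬎[38;2;39;28;11m[48;2;38;26;10m🬎[38;2;39;28;11m[48;2;38;26;10m🬎[38;2;39;28;11m[48;2;38;26;10m🬎[38;2;133;66;155m[48;2;39;28;11m🬖[38;2;121;60;140m[48;2;39;27;11m🬋[38;2;105;52;122m[48;2;39;28;11m🬏[38;2;39;28;11m[48;2;38;26;10m🬎[38;2;39;28;11m[48;2;38;26;10m🬎[38;2;39;28;11m[48;2;38;26;10m🬎[38;2;39;28;11m[48;2;38;26;10m🬎[0m
[38;2;37;25;9m[48;2;35;22;7m🬂[38;2;37;25;9m[48;2;35;22;7m🬂[38;2;37;25;9m[48;2;35;22;7m🬂[38;2;37;25;9m[48;2;35;22;7m🬂[38;2;35;23;7m[48;2;27;13;32m🬺[38;2;124;61;144m[48;2;46;27;31m🬣[38;2;36;24;8m[48;2;146;83;167m🬎[38;2;111;55;130m[48;2;46;26;31m🬔[38;2;37;25;9m[48;2;35;22;7m🬂[38;2;37;25;9m[48;2;35;22;7m🬂[38;2;37;25;9m[48;2;35;22;7m🬂[38;2;37;25;9m[48;2;35;22;7m🬂[0m
[38;2;33;21;7m[48;2;31;18;5m🬂[38;2;33;21;7m[48;2;31;18;5m🬂[38;2;33;21;7m[48;2;31;18;5m🬂[38;2;33;21;7m[48;2;31;18;5m🬂[38;2;33;21;7m[48;2;31;18;5m🬂[38;2;33;21;7m[48;2;31;18;5m🬂[38;2;33;21;7m[48;2;31;18;5m🬂[38;2;33;21;7m[48;2;31;18;5m🬂[38;2;33;21;7m[48;2;31;18;5m🬂[38;2;33;21;7m[48;2;31;18;5m🬂[38;2;33;21;7m[48;2;31;18;5m🬂[38;2;33;21;7m[48;2;31;18;5m🬂[0m
[38;2;30;16;4m[48;2;28;14;3m🬂[38;2;30;16;4m[48;2;28;14;3m🬂[38;2;30;16;4m[48;2;28;14;3m🬂[38;2;30;16;4m[48;2;28;14;3m🬂[38;2;30;16;4m[48;2;28;14;3m🬂[38;2;30;16;4m[48;2;28;14;3m🬂[38;2;30;16;4m[48;2;28;14;3m🬂[38;2;30;16;4m[48;2;28;14;3m🬂[38;2;30;16;4m[48;2;28;14;3m🬂[38;2;30;16;4m[48;2;28;14;3m🬂[38;2;30;16;4m[48;2;28;14;3m🬂[38;2;30;16;4m[48;2;28;14;3m🬂[0m
</frame>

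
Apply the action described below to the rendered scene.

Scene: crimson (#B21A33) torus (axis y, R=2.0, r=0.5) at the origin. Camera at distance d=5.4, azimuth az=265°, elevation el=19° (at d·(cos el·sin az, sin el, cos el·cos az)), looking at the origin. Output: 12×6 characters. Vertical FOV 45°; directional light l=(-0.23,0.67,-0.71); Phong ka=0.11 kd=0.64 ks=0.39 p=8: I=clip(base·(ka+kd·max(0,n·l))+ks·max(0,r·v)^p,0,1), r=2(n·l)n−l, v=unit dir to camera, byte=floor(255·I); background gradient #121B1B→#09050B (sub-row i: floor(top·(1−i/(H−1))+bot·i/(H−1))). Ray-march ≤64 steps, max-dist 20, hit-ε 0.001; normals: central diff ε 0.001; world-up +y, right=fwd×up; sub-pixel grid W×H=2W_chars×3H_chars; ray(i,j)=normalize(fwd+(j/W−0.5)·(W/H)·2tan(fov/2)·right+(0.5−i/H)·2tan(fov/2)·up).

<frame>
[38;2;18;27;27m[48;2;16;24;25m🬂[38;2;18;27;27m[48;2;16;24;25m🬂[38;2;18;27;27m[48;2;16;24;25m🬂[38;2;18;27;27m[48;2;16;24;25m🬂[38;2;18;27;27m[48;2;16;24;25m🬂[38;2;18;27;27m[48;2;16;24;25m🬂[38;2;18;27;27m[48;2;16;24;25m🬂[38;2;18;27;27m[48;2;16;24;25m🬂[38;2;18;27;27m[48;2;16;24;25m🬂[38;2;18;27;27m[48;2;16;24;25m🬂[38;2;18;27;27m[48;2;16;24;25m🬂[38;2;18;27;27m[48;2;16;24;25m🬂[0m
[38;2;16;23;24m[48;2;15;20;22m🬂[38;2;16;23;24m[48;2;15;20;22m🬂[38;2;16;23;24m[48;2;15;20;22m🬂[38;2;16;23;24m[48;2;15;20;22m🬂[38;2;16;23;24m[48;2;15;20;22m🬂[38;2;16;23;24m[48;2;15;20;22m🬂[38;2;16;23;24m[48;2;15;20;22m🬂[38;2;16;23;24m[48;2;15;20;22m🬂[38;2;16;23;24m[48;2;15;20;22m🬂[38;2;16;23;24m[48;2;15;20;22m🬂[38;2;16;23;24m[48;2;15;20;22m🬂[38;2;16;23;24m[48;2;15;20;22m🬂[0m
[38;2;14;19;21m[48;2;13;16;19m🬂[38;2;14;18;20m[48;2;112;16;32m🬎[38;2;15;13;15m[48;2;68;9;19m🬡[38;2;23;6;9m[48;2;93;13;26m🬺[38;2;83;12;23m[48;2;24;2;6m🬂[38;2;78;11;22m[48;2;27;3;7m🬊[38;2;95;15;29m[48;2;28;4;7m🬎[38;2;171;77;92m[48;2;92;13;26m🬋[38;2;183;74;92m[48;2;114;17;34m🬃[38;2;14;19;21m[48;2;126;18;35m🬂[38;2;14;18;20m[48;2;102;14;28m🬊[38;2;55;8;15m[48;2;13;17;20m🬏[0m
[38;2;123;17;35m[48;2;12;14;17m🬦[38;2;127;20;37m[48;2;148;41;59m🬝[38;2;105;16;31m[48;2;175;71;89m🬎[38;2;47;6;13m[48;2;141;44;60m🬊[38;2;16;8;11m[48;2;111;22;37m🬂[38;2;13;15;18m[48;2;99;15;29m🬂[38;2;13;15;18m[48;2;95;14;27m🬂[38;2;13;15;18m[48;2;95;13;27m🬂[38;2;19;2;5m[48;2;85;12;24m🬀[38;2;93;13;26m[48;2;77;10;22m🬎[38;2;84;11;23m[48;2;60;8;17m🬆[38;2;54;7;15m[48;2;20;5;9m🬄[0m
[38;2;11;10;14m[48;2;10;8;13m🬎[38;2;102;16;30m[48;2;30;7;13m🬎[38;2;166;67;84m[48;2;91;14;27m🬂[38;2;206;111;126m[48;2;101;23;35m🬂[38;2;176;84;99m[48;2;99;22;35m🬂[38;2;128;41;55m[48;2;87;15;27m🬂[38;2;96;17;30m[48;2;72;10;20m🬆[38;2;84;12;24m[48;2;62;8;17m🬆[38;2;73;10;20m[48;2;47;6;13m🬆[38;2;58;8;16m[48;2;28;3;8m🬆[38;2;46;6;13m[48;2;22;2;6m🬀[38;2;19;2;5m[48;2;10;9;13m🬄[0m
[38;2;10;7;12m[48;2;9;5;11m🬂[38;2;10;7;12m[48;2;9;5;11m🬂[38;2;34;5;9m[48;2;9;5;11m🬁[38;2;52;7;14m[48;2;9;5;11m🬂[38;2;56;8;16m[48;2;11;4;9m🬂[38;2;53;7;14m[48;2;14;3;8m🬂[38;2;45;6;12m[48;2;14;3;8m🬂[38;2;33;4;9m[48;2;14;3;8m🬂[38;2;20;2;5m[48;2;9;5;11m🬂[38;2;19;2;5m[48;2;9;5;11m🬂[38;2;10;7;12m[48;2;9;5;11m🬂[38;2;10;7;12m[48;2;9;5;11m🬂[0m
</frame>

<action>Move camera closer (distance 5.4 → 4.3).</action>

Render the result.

<frame>
[38;2;18;27;27m[48;2;16;24;25m🬂[38;2;18;27;27m[48;2;16;24;25m🬂[38;2;18;27;27m[48;2;16;24;25m🬂[38;2;18;27;27m[48;2;16;24;25m🬂[38;2;18;27;27m[48;2;16;24;25m🬂[38;2;18;27;27m[48;2;16;24;25m🬂[38;2;18;27;27m[48;2;16;24;25m🬂[38;2;18;27;27m[48;2;16;24;25m🬂[38;2;18;27;27m[48;2;16;24;25m🬂[38;2;18;27;27m[48;2;16;24;25m🬂[38;2;18;27;27m[48;2;16;24;25m🬂[38;2;18;27;27m[48;2;16;24;25m🬂[0m
[38;2;16;23;24m[48;2;15;20;22m🬂[38;2;16;23;24m[48;2;15;20;22m🬂[38;2;16;23;24m[48;2;15;20;22m🬂[38;2;16;23;24m[48;2;15;20;22m🬂[38;2;16;23;24m[48;2;15;20;22m🬂[38;2;15;22;23m[48;2;96;14;27m🬎[38;2;15;22;23m[48;2;99;14;28m🬎[38;2;15;21;23m[48;2;97;14;28m🬬[38;2;16;23;24m[48;2;15;20;22m🬂[38;2;16;23;24m[48;2;15;20;22m🬂[38;2;16;23;24m[48;2;15;20;22m🬂[38;2;16;23;24m[48;2;15;20;22m🬂[0m
[38;2;14;19;21m[48;2;95;13;27m🬂[38;2;28;8;12m[48;2;76;10;21m🬶[38;2;67;9;19m[48;2;19;2;5m🬂[38;2;54;7;15m[48;2;19;2;5m🬂[38;2;59;8;16m[48;2;19;2;5m🬂[38;2;75;11;22m[48;2;28;3;7m🬂[38;2;112;30;44m[48;2;42;5;11m🬂[38;2;175;77;93m[48;2;73;13;23m🬂[38;2;151;46;63m[48;2;82;11;23m🬎[38;2;135;23;41m[48;2;116;16;33m🬌[38;2;99;14;28m[48;2;123;17;35m🬁[38;2;14;19;21m[48;2;109;15;30m🬂[0m
[38;2;107;15;30m[48;2;132;28;45m🬊[38;2;68;9;19m[48;2;116;21;36m🬂[38;2;19;2;5m[48;2;103;16;30m🬂[38;2;16;6;9m[48;2;98;14;28m🬊[38;2;12;14;17m[48;2;102;14;29m🬎[38;2;12;14;17m[48;2;99;14;28m🬎[38;2;12;14;17m[48;2;98;14;28m🬎[38;2;12;14;17m[48;2;98;14;28m🬎[38;2;14;11;14m[48;2;96;14;27m🬎[38;2;56;8;16m[48;2;92;12;26m🬀[38;2;101;14;28m[48;2;92;12;26m🬂[38;2;94;13;27m[48;2;82;11;23m🬆[0m
[38;2;162;58;75m[48;2;129;32;47m🬊[38;2;199;100;116m[48;2;166;68;84m🬋[38;2;158;60;76m[48;2;197;102;118m🬂[38;2;133;39;54m[48;2;180;88;103m🬂[38;2;117;24;39m[48;2;147;57;72m🬂[38;2;110;22;37m[48;2;124;37;51m🬨[38;2;104;20;34m[48;2;100;16;29m🬓[38;2;97;14;28m[48;2;90;13;26m🬎[38;2;92;13;26m[48;2;83;12;23m🬎[38;2;88;12;25m[48;2;78;11;22m🬆[38;2;81;11;23m[48;2;68;9;19m🬆[38;2;71;10;20m[48;2;55;7;15m🬆[0m
[38;2;88;13;25m[48;2;9;5;11m🬬[38;2;112;24;39m[48;2;83;12;24m🬂[38;2;123;36;50m[48;2;85;12;24m🬂[38;2;123;37;51m[48;2;85;13;24m🬂[38;2;110;29;42m[48;2;82;12;23m🬂[38;2;97;19;31m[48;2;77;11;22m🬂[38;2;85;12;24m[48;2;70;10;19m🬆[38;2;79;11;22m[48;2;63;9;18m🬆[38;2;72;10;20m[48;2;56;8;15m🬆[38;2;63;9;17m[48;2;45;6;12m🬆[38;2;53;7;14m[48;2;31;4;8m🬆[38;2;40;5;11m[48;2;22;2;5m🬂[0m
</frame>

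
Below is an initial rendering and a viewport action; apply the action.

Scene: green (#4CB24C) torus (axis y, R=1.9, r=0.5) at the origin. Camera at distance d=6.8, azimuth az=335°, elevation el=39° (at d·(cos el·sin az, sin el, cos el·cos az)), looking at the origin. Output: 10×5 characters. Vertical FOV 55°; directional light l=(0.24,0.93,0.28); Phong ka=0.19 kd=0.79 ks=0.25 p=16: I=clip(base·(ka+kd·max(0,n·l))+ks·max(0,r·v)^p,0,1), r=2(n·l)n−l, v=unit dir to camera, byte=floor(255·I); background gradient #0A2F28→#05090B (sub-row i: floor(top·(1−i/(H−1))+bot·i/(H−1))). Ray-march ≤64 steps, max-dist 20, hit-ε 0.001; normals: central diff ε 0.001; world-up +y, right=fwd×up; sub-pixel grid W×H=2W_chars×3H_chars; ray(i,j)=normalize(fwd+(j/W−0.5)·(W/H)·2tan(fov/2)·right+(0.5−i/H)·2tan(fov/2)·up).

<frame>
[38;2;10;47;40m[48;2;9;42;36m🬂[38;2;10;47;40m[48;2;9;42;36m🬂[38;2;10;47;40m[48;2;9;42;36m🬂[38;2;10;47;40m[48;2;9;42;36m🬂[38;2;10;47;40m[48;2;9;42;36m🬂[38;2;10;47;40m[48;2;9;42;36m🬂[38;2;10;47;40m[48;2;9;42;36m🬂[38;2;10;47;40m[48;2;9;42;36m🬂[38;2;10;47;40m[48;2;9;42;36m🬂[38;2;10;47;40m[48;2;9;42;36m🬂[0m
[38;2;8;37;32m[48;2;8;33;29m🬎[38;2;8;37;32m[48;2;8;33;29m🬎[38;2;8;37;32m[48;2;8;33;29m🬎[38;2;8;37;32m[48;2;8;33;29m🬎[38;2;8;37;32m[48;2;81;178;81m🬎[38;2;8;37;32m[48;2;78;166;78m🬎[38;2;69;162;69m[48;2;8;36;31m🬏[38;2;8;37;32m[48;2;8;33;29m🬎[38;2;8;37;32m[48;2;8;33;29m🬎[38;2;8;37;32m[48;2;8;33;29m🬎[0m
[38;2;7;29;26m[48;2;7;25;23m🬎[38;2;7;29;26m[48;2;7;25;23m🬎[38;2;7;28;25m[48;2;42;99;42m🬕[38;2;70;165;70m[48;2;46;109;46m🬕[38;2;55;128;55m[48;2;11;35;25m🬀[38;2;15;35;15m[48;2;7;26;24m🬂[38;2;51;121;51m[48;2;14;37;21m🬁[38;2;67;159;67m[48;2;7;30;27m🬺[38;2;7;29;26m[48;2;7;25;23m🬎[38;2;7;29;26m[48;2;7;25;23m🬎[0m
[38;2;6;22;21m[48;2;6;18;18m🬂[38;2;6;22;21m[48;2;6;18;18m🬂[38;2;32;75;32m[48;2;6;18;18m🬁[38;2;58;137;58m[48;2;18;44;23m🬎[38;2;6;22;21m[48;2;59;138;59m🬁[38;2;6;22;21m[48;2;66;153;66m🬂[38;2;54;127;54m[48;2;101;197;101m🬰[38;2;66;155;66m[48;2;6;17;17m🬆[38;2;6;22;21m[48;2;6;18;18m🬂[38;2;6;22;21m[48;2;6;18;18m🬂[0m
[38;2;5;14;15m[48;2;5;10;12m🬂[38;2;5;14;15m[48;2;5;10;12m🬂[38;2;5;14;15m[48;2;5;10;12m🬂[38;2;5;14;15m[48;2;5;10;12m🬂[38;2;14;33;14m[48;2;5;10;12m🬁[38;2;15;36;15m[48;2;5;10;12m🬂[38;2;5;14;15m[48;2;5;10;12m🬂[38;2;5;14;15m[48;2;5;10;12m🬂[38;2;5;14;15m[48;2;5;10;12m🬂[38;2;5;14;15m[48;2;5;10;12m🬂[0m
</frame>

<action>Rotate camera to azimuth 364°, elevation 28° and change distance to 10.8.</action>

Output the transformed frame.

<frame>
[38;2;10;47;40m[48;2;9;42;36m🬂[38;2;10;47;40m[48;2;9;42;36m🬂[38;2;10;47;40m[48;2;9;42;36m🬂[38;2;10;47;40m[48;2;9;42;36m🬂[38;2;10;47;40m[48;2;9;42;36m🬂[38;2;10;47;40m[48;2;9;42;36m🬂[38;2;10;47;40m[48;2;9;42;36m🬂[38;2;10;47;40m[48;2;9;42;36m🬂[38;2;10;47;40m[48;2;9;42;36m🬂[38;2;10;47;40m[48;2;9;42;36m🬂[0m
[38;2;8;37;32m[48;2;8;33;29m🬎[38;2;8;37;32m[48;2;8;33;29m🬎[38;2;8;37;32m[48;2;8;33;29m🬎[38;2;8;37;32m[48;2;8;33;29m🬎[38;2;8;37;32m[48;2;8;33;29m🬎[38;2;8;37;32m[48;2;8;33;29m🬎[38;2;8;37;32m[48;2;8;33;29m🬎[38;2;8;37;32m[48;2;8;33;29m🬎[38;2;8;37;32m[48;2;8;33;29m🬎[38;2;8;37;32m[48;2;8;33;29m🬎[0m
[38;2;7;29;26m[48;2;7;25;23m🬎[38;2;7;29;26m[48;2;7;25;23m🬎[38;2;7;29;26m[48;2;7;25;23m🬎[38;2;43;103;43m[48;2;7;28;25m🬦[38;2;66;156;66m[48;2;11;33;23m🬔[38;2;70;166;70m[48;2;10;29;18m🬂[38;2;18;52;31m[48;2;66;155;66m🬆[38;2;7;29;26m[48;2;7;25;23m🬎[38;2;7;29;26m[48;2;7;25;23m🬎[38;2;7;29;26m[48;2;7;25;23m🬎[0m
[38;2;6;22;21m[48;2;6;18;18m🬂[38;2;6;22;21m[48;2;6;18;18m🬂[38;2;6;22;21m[48;2;6;18;18m🬂[38;2;6;22;21m[48;2;6;18;18m🬂[38;2;48;113;48m[48;2;10;26;19m🬁[38;2;54;128;54m[48;2;6;18;18m🬂[38;2;40;93;40m[48;2;6;18;18m🬀[38;2;6;22;21m[48;2;6;18;18m🬂[38;2;6;22;21m[48;2;6;18;18m🬂[38;2;6;22;21m[48;2;6;18;18m🬂[0m
[38;2;5;14;15m[48;2;5;10;12m🬂[38;2;5;14;15m[48;2;5;10;12m🬂[38;2;5;14;15m[48;2;5;10;12m🬂[38;2;5;14;15m[48;2;5;10;12m🬂[38;2;5;14;15m[48;2;5;10;12m🬂[38;2;5;14;15m[48;2;5;10;12m🬂[38;2;5;14;15m[48;2;5;10;12m🬂[38;2;5;14;15m[48;2;5;10;12m🬂[38;2;5;14;15m[48;2;5;10;12m🬂[38;2;5;14;15m[48;2;5;10;12m🬂[0m
</frame>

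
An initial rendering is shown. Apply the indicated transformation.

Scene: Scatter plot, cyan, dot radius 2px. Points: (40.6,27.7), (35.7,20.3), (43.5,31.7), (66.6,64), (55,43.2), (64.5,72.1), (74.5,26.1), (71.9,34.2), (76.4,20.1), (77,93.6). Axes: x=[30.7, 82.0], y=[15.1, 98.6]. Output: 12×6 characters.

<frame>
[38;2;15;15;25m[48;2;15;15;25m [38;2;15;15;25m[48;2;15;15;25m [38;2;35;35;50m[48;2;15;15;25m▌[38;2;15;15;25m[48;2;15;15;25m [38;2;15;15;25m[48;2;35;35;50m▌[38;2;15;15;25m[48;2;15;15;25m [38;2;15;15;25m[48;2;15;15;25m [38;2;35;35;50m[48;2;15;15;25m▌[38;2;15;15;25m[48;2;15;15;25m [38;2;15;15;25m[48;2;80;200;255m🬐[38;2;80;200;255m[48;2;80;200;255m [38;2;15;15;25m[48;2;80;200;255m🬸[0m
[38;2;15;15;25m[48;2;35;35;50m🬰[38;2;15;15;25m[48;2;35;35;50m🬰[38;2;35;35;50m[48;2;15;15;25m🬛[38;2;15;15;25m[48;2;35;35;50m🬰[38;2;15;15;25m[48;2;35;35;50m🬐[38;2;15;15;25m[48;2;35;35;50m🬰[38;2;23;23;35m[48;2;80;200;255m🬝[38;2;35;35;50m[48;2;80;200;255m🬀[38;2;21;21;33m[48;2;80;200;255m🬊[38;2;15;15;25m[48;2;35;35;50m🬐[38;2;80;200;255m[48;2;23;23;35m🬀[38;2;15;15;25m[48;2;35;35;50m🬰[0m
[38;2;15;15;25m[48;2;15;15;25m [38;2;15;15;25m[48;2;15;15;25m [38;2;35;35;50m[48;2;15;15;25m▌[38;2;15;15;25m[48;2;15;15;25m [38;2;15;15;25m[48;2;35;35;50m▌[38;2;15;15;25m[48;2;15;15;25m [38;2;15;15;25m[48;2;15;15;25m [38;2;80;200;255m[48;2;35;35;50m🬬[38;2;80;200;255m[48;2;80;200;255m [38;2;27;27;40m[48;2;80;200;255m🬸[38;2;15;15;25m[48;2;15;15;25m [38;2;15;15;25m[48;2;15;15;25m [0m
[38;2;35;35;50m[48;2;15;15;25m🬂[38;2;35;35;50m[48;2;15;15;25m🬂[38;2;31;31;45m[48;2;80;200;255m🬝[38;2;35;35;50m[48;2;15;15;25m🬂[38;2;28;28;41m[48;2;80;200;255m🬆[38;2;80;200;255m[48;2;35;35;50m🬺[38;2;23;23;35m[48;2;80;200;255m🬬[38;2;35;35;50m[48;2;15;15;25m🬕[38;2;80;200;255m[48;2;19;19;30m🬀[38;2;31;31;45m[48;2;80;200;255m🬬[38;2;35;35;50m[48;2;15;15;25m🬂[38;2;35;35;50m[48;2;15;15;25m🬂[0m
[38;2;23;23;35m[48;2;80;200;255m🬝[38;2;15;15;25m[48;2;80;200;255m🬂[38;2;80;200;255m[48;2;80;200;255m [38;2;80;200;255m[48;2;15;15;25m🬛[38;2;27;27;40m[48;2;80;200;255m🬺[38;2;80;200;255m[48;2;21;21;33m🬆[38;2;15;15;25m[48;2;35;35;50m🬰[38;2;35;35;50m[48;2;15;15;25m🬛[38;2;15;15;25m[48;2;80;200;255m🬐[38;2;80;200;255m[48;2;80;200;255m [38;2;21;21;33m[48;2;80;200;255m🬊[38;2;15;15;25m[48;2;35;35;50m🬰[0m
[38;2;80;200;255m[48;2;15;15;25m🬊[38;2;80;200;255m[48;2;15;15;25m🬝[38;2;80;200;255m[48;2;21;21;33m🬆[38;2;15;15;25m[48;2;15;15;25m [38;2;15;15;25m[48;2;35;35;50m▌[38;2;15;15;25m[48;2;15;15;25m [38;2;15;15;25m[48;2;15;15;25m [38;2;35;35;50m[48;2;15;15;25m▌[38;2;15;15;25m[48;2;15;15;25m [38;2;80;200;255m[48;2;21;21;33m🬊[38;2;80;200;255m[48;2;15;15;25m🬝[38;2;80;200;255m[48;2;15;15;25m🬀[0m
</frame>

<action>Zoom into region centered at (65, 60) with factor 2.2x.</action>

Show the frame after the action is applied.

<frame>
[38;2;15;15;25m[48;2;15;15;25m [38;2;15;15;25m[48;2;15;15;25m [38;2;35;35;50m[48;2;15;15;25m▌[38;2;15;15;25m[48;2;15;15;25m [38;2;15;15;25m[48;2;35;35;50m▌[38;2;15;15;25m[48;2;80;200;255m🬆[38;2;15;15;25m[48;2;80;200;255m🬬[38;2;35;35;50m[48;2;15;15;25m▌[38;2;15;15;25m[48;2;15;15;25m [38;2;15;15;25m[48;2;35;35;50m▌[38;2;15;15;25m[48;2;15;15;25m [38;2;15;15;25m[48;2;15;15;25m [0m
[38;2;15;15;25m[48;2;35;35;50m🬰[38;2;15;15;25m[48;2;35;35;50m🬰[38;2;35;35;50m[48;2;15;15;25m🬛[38;2;15;15;25m[48;2;35;35;50m🬰[38;2;27;27;40m[48;2;80;200;255m🬺[38;2;80;200;255m[48;2;15;15;25m🬬[38;2;80;200;255m[48;2;80;200;255m [38;2;27;27;40m[48;2;80;200;255m🬬[38;2;15;15;25m[48;2;35;35;50m🬰[38;2;15;15;25m[48;2;35;35;50m🬐[38;2;15;15;25m[48;2;35;35;50m🬰[38;2;15;15;25m[48;2;35;35;50m🬰[0m
[38;2;15;15;25m[48;2;15;15;25m [38;2;15;15;25m[48;2;15;15;25m [38;2;35;35;50m[48;2;15;15;25m▌[38;2;15;15;25m[48;2;15;15;25m [38;2;15;15;25m[48;2;35;35;50m▌[38;2;15;15;25m[48;2;80;200;255m🬺[38;2;80;200;255m[48;2;15;15;25m🬬[38;2;80;200;255m[48;2;21;21;33m🬆[38;2;15;15;25m[48;2;15;15;25m [38;2;15;15;25m[48;2;35;35;50m▌[38;2;15;15;25m[48;2;15;15;25m [38;2;15;15;25m[48;2;15;15;25m [0m
[38;2;35;35;50m[48;2;15;15;25m🬂[38;2;35;35;50m[48;2;15;15;25m🬂[38;2;35;35;50m[48;2;15;15;25m🬕[38;2;35;35;50m[48;2;15;15;25m🬂[38;2;35;35;50m[48;2;15;15;25m🬨[38;2;35;35;50m[48;2;15;15;25m🬂[38;2;35;35;50m[48;2;15;15;25m🬂[38;2;35;35;50m[48;2;15;15;25m🬕[38;2;35;35;50m[48;2;15;15;25m🬂[38;2;35;35;50m[48;2;15;15;25m🬨[38;2;35;35;50m[48;2;15;15;25m🬂[38;2;35;35;50m[48;2;15;15;25m🬂[0m
[38;2;23;23;35m[48;2;80;200;255m🬝[38;2;15;15;25m[48;2;35;35;50m🬰[38;2;35;35;50m[48;2;15;15;25m🬛[38;2;15;15;25m[48;2;35;35;50m🬰[38;2;15;15;25m[48;2;35;35;50m🬐[38;2;15;15;25m[48;2;35;35;50m🬰[38;2;15;15;25m[48;2;35;35;50m🬰[38;2;35;35;50m[48;2;15;15;25m🬛[38;2;15;15;25m[48;2;35;35;50m🬰[38;2;15;15;25m[48;2;35;35;50m🬐[38;2;15;15;25m[48;2;35;35;50m🬰[38;2;15;15;25m[48;2;35;35;50m🬰[0m
[38;2;80;200;255m[48;2;80;200;255m [38;2;80;200;255m[48;2;15;15;25m🬛[38;2;35;35;50m[48;2;15;15;25m▌[38;2;15;15;25m[48;2;15;15;25m [38;2;15;15;25m[48;2;35;35;50m▌[38;2;15;15;25m[48;2;15;15;25m [38;2;15;15;25m[48;2;15;15;25m [38;2;35;35;50m[48;2;15;15;25m▌[38;2;15;15;25m[48;2;15;15;25m [38;2;15;15;25m[48;2;35;35;50m▌[38;2;15;15;25m[48;2;15;15;25m [38;2;15;15;25m[48;2;15;15;25m [0m
</frame>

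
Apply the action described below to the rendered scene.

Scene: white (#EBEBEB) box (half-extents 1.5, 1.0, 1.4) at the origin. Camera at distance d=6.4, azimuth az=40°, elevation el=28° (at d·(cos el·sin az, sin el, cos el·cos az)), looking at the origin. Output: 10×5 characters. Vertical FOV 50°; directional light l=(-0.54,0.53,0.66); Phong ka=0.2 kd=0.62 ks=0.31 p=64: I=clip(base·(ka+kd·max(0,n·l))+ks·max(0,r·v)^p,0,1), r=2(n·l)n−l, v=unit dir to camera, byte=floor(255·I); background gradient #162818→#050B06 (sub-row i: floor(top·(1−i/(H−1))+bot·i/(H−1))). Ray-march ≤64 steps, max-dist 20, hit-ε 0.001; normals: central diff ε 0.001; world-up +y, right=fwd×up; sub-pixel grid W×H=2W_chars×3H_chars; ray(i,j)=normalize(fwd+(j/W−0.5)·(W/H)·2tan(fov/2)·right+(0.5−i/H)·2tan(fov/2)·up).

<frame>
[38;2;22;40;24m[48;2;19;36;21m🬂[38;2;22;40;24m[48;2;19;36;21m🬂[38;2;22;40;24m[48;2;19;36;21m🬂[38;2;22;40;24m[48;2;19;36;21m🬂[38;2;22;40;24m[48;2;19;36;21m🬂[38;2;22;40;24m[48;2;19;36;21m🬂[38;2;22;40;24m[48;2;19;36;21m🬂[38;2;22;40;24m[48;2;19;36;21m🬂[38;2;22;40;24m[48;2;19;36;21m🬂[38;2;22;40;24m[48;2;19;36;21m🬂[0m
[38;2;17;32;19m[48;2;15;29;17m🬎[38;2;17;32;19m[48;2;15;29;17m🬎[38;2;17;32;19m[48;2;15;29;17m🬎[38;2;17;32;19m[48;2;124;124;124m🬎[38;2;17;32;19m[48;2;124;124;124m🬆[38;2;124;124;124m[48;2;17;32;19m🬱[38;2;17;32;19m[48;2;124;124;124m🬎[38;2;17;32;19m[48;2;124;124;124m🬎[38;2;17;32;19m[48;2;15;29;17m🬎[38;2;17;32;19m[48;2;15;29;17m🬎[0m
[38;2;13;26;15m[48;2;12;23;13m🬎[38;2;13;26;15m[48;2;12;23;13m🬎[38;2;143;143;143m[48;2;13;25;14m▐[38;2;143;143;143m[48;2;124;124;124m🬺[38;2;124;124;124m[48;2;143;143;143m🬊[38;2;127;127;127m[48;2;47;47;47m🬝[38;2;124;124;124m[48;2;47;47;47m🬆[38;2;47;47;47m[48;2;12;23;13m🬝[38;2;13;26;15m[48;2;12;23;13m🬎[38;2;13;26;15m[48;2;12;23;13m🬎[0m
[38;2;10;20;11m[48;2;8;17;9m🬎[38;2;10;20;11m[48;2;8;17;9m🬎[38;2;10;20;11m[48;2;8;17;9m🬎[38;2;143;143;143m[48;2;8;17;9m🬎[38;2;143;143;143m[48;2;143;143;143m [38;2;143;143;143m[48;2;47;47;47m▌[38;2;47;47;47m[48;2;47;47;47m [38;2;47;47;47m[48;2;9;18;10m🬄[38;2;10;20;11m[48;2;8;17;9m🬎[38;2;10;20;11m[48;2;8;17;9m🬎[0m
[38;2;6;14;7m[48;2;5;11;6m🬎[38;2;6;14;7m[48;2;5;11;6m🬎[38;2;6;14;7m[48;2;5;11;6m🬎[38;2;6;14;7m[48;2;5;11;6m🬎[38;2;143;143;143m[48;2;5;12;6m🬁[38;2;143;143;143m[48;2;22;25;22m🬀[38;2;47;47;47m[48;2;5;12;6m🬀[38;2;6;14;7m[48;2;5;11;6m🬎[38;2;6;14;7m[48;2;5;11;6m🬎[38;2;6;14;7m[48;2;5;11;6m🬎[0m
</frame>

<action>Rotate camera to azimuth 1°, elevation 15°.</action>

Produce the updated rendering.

<frame>
[38;2;22;40;24m[48;2;19;36;21m🬂[38;2;22;40;24m[48;2;19;36;21m🬂[38;2;22;40;24m[48;2;19;36;21m🬂[38;2;22;40;24m[48;2;19;36;21m🬂[38;2;22;40;24m[48;2;19;36;21m🬂[38;2;22;40;24m[48;2;19;36;21m🬂[38;2;22;40;24m[48;2;19;36;21m🬂[38;2;22;40;24m[48;2;19;36;21m🬂[38;2;22;40;24m[48;2;19;36;21m🬂[38;2;22;40;24m[48;2;19;36;21m🬂[0m
[38;2;17;32;19m[48;2;15;29;17m🬎[38;2;17;32;19m[48;2;15;29;17m🬎[38;2;17;32;19m[48;2;15;29;17m🬎[38;2;17;32;19m[48;2;124;124;124m🬎[38;2;17;32;19m[48;2;124;124;124m🬎[38;2;17;32;19m[48;2;124;124;124m🬎[38;2;17;32;19m[48;2;124;124;124m🬎[38;2;17;32;19m[48;2;15;29;17m🬎[38;2;17;32;19m[48;2;15;29;17m🬎[38;2;17;32;19m[48;2;15;29;17m🬎[0m
[38;2;13;26;15m[48;2;12;23;13m🬎[38;2;13;26;15m[48;2;12;23;13m🬎[38;2;143;143;143m[48;2;12;24;14m🬁[38;2;143;143;143m[48;2;143;143;143m [38;2;143;143;143m[48;2;143;143;143m [38;2;143;143;143m[48;2;143;143;143m [38;2;143;143;143m[48;2;143;143;143m [38;2;143;143;143m[48;2;13;25;14m▌[38;2;13;26;15m[48;2;12;23;13m🬎[38;2;13;26;15m[48;2;12;23;13m🬎[0m
[38;2;10;20;11m[48;2;8;17;9m🬎[38;2;10;20;11m[48;2;8;17;9m🬎[38;2;10;20;11m[48;2;8;17;9m🬎[38;2;143;143;143m[48;2;143;143;143m [38;2;143;143;143m[48;2;143;143;143m [38;2;143;143;143m[48;2;143;143;143m [38;2;143;143;143m[48;2;143;143;143m [38;2;143;143;143m[48;2;9;19;10m▌[38;2;10;20;11m[48;2;8;17;9m🬎[38;2;10;20;11m[48;2;8;17;9m🬎[0m
[38;2;6;14;7m[48;2;5;11;6m🬎[38;2;6;14;7m[48;2;5;11;6m🬎[38;2;6;14;7m[48;2;5;11;6m🬎[38;2;6;14;7m[48;2;5;11;6m🬎[38;2;6;14;7m[48;2;5;11;6m🬎[38;2;6;14;7m[48;2;5;11;6m🬎[38;2;6;14;7m[48;2;5;11;6m🬎[38;2;6;14;7m[48;2;5;11;6m🬎[38;2;6;14;7m[48;2;5;11;6m🬎[38;2;6;14;7m[48;2;5;11;6m🬎[0m
</frame>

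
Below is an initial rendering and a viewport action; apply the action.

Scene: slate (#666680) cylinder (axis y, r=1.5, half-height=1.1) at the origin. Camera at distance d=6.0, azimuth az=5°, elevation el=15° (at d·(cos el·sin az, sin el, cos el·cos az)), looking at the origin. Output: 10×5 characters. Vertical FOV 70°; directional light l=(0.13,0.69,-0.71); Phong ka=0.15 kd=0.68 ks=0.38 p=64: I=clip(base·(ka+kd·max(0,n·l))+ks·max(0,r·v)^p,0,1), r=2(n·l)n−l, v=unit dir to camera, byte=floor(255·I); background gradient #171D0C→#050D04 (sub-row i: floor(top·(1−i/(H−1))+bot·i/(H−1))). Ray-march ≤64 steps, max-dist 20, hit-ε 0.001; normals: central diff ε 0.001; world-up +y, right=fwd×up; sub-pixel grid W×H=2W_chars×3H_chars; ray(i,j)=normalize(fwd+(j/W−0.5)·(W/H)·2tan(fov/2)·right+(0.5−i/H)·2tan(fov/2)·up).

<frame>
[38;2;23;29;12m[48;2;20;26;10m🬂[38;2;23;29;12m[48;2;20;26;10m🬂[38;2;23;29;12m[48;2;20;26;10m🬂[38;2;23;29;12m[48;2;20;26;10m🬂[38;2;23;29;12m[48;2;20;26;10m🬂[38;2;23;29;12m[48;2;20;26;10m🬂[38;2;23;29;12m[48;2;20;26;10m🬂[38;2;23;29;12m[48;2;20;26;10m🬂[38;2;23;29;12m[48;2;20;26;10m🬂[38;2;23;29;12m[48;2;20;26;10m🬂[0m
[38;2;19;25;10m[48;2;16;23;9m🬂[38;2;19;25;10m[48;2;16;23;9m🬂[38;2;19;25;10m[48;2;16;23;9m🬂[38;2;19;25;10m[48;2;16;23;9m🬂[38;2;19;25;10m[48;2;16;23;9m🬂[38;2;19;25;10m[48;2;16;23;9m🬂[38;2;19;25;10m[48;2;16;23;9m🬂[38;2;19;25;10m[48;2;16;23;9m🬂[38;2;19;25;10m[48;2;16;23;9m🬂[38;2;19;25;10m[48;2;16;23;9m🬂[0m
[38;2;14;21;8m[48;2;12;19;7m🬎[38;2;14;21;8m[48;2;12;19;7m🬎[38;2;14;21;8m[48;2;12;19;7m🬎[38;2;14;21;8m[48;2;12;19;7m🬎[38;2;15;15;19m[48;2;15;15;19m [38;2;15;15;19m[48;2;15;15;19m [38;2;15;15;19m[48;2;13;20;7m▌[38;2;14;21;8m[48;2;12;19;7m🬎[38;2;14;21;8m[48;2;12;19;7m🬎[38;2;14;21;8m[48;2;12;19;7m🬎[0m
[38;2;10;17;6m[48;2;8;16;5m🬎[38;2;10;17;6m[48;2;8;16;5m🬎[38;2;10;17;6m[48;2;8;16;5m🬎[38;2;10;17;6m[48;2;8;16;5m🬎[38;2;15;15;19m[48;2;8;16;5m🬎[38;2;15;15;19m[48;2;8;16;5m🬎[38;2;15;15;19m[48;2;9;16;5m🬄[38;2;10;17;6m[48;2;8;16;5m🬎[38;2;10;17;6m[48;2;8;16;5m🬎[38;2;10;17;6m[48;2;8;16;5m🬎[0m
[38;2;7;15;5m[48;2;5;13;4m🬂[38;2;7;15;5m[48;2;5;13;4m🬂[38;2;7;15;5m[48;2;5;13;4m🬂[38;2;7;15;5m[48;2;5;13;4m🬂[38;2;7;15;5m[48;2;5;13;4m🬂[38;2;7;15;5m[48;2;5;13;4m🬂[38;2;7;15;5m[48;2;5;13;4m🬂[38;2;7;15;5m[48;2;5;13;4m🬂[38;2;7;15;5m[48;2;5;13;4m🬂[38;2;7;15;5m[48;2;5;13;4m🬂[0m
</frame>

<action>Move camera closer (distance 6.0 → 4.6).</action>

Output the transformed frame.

<frame>
[38;2;23;29;12m[48;2;20;26;10m🬂[38;2;23;29;12m[48;2;20;26;10m🬂[38;2;23;29;12m[48;2;20;26;10m🬂[38;2;23;29;12m[48;2;20;26;10m🬂[38;2;23;29;12m[48;2;20;26;10m🬂[38;2;23;29;12m[48;2;20;26;10m🬂[38;2;23;29;12m[48;2;20;26;10m🬂[38;2;23;29;12m[48;2;20;26;10m🬂[38;2;23;29;12m[48;2;20;26;10m🬂[38;2;23;29;12m[48;2;20;26;10m🬂[0m
[38;2;19;25;10m[48;2;16;23;9m🬂[38;2;19;25;10m[48;2;16;23;9m🬂[38;2;19;25;10m[48;2;16;23;9m🬂[38;2;17;24;9m[48;2;15;15;19m🬝[38;2;18;24;9m[48;2;15;15;19m🬎[38;2;18;24;9m[48;2;15;15;19m🬎[38;2;18;24;9m[48;2;15;15;19m🬎[38;2;19;25;10m[48;2;16;23;9m🬂[38;2;19;25;10m[48;2;16;23;9m🬂[38;2;19;25;10m[48;2;16;23;9m🬂[0m
[38;2;14;21;8m[48;2;12;19;7m🬎[38;2;14;21;8m[48;2;12;19;7m🬎[38;2;14;21;8m[48;2;12;19;7m🬎[38;2;13;20;7m[48;2;15;15;19m▌[38;2;15;15;19m[48;2;15;15;19m [38;2;15;15;19m[48;2;15;15;19m [38;2;15;15;19m[48;2;15;15;19m [38;2;14;21;8m[48;2;12;19;7m🬎[38;2;14;21;8m[48;2;12;19;7m🬎[38;2;14;21;8m[48;2;12;19;7m🬎[0m
[38;2;10;17;6m[48;2;8;16;5m🬎[38;2;10;17;6m[48;2;8;16;5m🬎[38;2;10;17;6m[48;2;8;16;5m🬎[38;2;15;15;19m[48;2;9;17;5m▐[38;2;15;15;19m[48;2;15;15;19m [38;2;15;15;19m[48;2;15;15;19m [38;2;15;15;19m[48;2;15;15;19m [38;2;10;17;6m[48;2;8;16;5m🬎[38;2;10;17;6m[48;2;8;16;5m🬎[38;2;10;17;6m[48;2;8;16;5m🬎[0m
[38;2;7;15;5m[48;2;5;13;4m🬂[38;2;7;15;5m[48;2;5;13;4m🬂[38;2;7;15;5m[48;2;5;13;4m🬂[38;2;7;15;5m[48;2;5;13;4m🬂[38;2;7;15;5m[48;2;5;13;4m🬂[38;2;15;15;19m[48;2;5;13;4m🬀[38;2;7;15;5m[48;2;5;13;4m🬂[38;2;7;15;5m[48;2;5;13;4m🬂[38;2;7;15;5m[48;2;5;13;4m🬂[38;2;7;15;5m[48;2;5;13;4m🬂[0m
</frame>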